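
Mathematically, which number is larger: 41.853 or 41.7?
41.853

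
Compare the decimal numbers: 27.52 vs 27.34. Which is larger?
27.52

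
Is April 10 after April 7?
Yes. Day 10 comes after day 7 in April — this is a date comparison, not a decimal one (the decimal 4.10 would be smaller than 4.7).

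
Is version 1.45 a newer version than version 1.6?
Yes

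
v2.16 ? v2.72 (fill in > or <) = <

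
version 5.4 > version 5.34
False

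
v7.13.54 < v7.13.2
False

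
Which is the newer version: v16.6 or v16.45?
v16.45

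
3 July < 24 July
True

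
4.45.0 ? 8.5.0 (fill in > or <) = <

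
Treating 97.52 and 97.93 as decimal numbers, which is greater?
97.93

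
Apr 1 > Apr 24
False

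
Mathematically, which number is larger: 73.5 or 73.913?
73.913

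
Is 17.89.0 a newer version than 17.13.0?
Yes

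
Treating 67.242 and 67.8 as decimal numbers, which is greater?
67.8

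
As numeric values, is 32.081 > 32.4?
False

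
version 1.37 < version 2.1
True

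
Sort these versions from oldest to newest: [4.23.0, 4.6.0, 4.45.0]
[4.6.0, 4.23.0, 4.45.0]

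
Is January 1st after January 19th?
No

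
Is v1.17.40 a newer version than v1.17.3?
Yes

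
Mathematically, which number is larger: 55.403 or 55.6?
55.6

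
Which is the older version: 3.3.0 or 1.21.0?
1.21.0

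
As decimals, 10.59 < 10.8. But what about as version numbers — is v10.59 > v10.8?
True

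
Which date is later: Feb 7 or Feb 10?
Feb 10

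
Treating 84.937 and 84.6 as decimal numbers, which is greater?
84.937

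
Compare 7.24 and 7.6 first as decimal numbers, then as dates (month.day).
As decimals: 7.24 < 7.6. As dates: 7/24 is later than 7/6 (day 24 > day 6).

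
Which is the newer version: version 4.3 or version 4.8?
version 4.8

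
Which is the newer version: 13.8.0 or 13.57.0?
13.57.0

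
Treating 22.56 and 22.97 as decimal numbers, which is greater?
22.97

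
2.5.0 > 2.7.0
False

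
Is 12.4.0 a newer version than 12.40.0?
No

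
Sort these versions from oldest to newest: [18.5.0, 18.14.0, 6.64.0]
[6.64.0, 18.5.0, 18.14.0]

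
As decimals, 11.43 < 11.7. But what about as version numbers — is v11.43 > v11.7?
True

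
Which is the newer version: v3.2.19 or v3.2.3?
v3.2.19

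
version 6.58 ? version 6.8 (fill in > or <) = >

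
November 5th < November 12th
True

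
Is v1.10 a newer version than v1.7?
Yes. Version numbers are compared segment by segment as integers, not as decimals: minor version 10 > 7, so v1.10 > v1.7 (even though the decimal 1.10 < 1.7).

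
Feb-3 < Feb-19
True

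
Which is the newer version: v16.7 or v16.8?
v16.8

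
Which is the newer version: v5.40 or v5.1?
v5.40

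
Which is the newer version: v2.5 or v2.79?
v2.79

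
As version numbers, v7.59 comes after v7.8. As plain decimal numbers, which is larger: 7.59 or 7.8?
7.8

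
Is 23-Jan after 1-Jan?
Yes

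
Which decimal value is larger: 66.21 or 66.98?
66.98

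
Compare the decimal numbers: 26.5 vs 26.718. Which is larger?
26.718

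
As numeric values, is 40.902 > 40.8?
True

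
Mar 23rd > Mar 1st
True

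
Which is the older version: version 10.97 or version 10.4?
version 10.4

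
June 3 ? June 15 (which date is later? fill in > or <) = <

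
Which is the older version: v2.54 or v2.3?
v2.3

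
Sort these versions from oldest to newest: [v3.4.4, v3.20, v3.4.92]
[v3.4.4, v3.4.92, v3.20]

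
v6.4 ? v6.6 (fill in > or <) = <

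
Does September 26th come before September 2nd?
No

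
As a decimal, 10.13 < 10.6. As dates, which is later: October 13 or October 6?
October 13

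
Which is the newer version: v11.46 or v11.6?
v11.46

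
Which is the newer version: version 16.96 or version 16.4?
version 16.96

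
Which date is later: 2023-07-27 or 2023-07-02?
2023-07-27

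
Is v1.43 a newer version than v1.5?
Yes. Version numbers are compared segment by segment as integers, not as decimals: minor version 43 > 5, so v1.43 > v1.5 (even though the decimal 1.43 < 1.5).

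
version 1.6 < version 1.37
True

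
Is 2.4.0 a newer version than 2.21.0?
No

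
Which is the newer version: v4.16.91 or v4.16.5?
v4.16.91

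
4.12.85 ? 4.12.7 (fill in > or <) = >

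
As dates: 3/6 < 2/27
False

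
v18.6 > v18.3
True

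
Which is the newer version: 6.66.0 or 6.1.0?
6.66.0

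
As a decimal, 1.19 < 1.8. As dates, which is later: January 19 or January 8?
January 19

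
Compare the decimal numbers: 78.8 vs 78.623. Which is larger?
78.8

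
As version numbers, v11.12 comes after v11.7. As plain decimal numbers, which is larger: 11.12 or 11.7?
11.7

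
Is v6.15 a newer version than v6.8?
Yes. Version numbers are compared segment by segment as integers, not as decimals: minor version 15 > 8, so v6.15 > v6.8 (even though the decimal 6.15 < 6.8).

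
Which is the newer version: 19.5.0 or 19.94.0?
19.94.0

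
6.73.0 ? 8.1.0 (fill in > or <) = <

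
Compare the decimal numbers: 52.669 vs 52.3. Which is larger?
52.669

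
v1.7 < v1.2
False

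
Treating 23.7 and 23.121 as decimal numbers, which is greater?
23.7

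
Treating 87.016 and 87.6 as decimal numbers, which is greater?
87.6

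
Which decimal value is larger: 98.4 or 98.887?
98.887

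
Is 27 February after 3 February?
Yes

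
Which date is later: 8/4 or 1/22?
8/4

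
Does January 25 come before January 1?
No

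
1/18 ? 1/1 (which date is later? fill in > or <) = >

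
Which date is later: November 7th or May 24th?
November 7th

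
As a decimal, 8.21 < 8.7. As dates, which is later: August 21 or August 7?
August 21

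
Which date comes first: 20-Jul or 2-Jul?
2-Jul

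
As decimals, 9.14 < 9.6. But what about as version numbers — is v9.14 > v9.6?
True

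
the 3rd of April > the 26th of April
False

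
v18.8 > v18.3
True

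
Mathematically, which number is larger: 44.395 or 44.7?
44.7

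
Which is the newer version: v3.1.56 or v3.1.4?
v3.1.56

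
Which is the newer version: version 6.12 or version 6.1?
version 6.12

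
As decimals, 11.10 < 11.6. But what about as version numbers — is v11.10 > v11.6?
True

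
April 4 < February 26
False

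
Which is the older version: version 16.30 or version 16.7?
version 16.7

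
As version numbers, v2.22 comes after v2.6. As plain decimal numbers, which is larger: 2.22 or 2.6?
2.6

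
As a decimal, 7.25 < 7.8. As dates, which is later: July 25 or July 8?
July 25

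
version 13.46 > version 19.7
False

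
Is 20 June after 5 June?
Yes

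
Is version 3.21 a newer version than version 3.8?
Yes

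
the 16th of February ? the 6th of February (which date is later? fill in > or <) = >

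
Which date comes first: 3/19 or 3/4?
3/4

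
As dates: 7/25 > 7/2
True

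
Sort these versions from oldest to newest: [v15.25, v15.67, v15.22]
[v15.22, v15.25, v15.67]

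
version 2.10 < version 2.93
True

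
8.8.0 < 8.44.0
True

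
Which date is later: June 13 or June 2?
June 13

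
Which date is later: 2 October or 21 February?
2 October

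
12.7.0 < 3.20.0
False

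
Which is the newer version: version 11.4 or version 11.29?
version 11.29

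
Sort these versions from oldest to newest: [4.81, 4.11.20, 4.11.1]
[4.11.1, 4.11.20, 4.81]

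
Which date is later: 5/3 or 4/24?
5/3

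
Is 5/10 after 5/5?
Yes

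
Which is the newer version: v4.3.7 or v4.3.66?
v4.3.66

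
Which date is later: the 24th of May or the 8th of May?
the 24th of May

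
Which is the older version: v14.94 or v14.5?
v14.5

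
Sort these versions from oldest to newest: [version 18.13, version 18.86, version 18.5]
[version 18.5, version 18.13, version 18.86]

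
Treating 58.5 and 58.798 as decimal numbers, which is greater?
58.798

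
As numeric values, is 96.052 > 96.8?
False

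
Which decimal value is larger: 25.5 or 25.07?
25.5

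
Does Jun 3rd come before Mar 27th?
No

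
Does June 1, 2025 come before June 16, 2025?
Yes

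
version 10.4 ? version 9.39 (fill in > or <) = >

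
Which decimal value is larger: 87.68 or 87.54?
87.68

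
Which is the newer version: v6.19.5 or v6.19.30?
v6.19.30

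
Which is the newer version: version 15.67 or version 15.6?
version 15.67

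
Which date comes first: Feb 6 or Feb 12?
Feb 6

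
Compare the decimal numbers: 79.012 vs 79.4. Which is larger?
79.4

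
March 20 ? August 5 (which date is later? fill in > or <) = <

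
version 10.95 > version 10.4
True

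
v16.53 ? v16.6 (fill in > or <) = >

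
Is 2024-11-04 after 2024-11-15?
No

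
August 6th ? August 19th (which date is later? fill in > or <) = <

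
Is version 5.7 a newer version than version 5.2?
Yes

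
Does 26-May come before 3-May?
No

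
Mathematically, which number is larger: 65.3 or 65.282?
65.3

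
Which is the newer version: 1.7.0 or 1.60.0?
1.60.0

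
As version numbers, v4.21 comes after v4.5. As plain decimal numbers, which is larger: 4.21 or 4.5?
4.5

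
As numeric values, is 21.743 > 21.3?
True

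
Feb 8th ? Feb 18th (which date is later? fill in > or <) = <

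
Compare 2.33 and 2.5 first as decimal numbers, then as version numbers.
As decimals: 2.33 < 2.5. As versions: v2.33 > v2.5 (minor version 33 > 5).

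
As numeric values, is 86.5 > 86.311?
True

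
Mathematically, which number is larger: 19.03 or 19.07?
19.07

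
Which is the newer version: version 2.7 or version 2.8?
version 2.8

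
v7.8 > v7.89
False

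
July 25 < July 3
False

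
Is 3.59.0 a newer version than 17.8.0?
No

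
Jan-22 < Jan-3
False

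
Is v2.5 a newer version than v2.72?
No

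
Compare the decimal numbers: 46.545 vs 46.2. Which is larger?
46.545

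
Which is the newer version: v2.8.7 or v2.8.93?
v2.8.93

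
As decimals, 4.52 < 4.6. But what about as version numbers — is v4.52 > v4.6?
True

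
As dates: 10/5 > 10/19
False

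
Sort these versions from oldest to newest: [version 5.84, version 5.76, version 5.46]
[version 5.46, version 5.76, version 5.84]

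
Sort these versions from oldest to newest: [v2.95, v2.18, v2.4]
[v2.4, v2.18, v2.95]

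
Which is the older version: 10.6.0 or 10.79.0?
10.6.0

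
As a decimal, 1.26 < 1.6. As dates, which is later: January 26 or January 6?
January 26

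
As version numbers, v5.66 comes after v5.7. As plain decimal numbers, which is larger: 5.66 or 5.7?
5.7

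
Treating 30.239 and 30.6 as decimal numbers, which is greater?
30.6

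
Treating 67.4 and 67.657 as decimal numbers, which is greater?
67.657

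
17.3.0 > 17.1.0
True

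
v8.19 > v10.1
False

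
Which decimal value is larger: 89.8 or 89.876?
89.876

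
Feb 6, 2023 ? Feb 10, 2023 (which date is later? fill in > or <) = <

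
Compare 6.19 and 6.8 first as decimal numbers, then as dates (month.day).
As decimals: 6.19 < 6.8. As dates: 6/19 is later than 6/8 (day 19 > day 8).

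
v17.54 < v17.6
False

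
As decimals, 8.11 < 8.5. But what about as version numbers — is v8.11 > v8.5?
True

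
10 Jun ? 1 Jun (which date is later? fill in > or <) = >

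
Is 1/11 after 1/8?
Yes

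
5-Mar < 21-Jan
False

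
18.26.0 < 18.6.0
False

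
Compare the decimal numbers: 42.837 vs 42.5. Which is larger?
42.837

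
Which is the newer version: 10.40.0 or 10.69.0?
10.69.0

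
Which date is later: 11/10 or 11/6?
11/10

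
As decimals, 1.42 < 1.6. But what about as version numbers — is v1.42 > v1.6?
True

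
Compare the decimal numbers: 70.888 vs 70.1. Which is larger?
70.888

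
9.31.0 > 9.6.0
True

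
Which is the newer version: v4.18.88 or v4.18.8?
v4.18.88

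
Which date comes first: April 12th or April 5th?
April 5th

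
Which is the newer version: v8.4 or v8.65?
v8.65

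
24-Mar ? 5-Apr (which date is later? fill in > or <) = <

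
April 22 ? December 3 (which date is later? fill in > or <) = <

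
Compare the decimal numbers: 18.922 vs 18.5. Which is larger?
18.922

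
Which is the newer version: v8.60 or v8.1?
v8.60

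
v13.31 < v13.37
True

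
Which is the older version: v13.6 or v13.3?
v13.3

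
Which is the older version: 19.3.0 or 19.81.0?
19.3.0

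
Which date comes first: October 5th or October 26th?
October 5th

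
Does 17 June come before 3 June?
No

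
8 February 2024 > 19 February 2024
False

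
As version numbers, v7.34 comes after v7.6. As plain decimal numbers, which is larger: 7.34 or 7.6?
7.6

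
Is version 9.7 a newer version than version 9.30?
No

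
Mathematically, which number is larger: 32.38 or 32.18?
32.38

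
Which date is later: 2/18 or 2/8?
2/18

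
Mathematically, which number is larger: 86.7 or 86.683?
86.7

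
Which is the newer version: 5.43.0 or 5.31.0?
5.43.0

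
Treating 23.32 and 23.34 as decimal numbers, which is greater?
23.34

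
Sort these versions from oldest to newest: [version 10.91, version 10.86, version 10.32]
[version 10.32, version 10.86, version 10.91]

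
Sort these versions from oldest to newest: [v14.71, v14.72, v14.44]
[v14.44, v14.71, v14.72]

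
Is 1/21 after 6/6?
No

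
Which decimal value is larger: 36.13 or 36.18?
36.18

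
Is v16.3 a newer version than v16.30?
No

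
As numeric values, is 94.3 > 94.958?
False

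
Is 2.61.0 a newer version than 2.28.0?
Yes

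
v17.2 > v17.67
False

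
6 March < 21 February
False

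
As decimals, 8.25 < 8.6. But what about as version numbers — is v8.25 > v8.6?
True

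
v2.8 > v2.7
True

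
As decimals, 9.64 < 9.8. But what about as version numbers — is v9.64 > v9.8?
True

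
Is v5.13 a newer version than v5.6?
Yes. Version numbers are compared segment by segment as integers, not as decimals: minor version 13 > 6, so v5.13 > v5.6 (even though the decimal 5.13 < 5.6).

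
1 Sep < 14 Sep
True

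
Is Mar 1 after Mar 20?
No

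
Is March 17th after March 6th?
Yes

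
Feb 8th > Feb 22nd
False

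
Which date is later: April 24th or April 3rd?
April 24th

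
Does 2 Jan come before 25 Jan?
Yes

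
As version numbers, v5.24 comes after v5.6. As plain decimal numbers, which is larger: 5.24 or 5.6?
5.6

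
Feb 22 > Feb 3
True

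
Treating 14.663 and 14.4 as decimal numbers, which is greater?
14.663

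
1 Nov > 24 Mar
True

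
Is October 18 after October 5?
Yes. Day 18 comes after day 5 in October — this is a date comparison, not a decimal one (the decimal 10.18 would be smaller than 10.5).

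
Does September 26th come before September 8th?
No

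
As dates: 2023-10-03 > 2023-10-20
False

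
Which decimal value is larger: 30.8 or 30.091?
30.8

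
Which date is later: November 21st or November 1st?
November 21st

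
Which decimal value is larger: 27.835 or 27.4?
27.835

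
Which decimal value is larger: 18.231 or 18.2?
18.231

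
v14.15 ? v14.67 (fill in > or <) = <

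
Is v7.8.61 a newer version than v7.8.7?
Yes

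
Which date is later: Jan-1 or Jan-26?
Jan-26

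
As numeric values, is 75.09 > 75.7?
False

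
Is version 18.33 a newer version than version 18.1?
Yes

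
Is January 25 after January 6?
Yes. Day 25 comes after day 6 in January — this is a date comparison, not a decimal one (the decimal 1.25 would be smaller than 1.6).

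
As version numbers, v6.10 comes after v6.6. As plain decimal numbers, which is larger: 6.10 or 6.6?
6.6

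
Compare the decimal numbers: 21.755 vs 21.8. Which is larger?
21.8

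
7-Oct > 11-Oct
False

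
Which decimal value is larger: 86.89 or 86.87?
86.89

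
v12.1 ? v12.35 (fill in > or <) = <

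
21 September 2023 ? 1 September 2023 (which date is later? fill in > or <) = >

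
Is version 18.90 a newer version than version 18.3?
Yes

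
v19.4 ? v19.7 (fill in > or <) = <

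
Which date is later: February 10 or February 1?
February 10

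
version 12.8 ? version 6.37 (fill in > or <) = >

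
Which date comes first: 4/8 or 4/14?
4/8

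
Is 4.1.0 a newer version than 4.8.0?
No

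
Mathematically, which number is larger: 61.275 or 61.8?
61.8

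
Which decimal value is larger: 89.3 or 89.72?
89.72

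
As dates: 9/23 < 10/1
True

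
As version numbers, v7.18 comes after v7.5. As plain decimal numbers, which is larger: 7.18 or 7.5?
7.5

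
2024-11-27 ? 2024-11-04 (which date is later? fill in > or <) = >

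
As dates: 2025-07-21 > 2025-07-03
True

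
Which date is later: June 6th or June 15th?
June 15th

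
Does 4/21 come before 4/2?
No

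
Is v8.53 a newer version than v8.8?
Yes. Version numbers are compared segment by segment as integers, not as decimals: minor version 53 > 8, so v8.53 > v8.8 (even though the decimal 8.53 < 8.8).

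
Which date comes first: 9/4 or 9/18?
9/4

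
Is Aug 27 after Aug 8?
Yes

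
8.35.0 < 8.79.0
True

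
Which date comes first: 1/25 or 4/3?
1/25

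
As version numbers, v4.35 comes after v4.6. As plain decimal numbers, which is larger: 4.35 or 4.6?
4.6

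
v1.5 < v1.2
False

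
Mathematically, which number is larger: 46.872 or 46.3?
46.872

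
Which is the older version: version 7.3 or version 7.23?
version 7.3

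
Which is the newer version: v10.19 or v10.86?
v10.86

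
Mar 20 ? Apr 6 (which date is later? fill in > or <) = <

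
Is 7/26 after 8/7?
No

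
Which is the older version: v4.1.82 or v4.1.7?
v4.1.7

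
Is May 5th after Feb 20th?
Yes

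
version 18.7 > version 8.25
True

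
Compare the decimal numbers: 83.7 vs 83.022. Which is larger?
83.7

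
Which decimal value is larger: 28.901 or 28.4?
28.901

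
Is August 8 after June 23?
Yes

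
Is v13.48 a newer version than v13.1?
Yes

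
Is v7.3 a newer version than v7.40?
No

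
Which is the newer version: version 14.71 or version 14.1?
version 14.71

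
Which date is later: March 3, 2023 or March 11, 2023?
March 11, 2023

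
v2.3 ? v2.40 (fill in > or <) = <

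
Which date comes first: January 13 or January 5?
January 5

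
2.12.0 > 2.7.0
True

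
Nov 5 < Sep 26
False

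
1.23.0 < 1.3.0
False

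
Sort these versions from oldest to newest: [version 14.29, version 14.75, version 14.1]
[version 14.1, version 14.29, version 14.75]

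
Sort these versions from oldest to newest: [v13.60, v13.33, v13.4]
[v13.4, v13.33, v13.60]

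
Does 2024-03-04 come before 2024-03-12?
Yes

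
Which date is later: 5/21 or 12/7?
12/7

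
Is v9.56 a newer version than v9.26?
Yes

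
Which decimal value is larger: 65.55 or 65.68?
65.68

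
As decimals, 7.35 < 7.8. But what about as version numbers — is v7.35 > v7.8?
True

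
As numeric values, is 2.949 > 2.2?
True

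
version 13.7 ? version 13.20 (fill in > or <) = <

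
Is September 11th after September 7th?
Yes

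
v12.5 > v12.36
False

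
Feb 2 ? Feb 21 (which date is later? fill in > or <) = <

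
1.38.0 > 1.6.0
True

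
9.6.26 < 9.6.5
False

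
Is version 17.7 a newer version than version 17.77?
No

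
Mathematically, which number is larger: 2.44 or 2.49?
2.49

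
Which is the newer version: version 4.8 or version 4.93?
version 4.93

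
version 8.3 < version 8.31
True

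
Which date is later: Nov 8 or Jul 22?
Nov 8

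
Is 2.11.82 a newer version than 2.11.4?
Yes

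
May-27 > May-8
True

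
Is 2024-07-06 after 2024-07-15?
No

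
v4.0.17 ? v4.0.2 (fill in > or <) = >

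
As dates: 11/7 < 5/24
False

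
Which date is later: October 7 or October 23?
October 23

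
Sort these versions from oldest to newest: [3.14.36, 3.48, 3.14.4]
[3.14.4, 3.14.36, 3.48]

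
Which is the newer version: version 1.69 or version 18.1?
version 18.1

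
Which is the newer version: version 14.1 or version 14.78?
version 14.78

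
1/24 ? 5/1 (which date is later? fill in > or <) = <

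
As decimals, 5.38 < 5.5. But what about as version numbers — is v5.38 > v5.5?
True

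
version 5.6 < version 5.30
True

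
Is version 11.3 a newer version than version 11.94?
No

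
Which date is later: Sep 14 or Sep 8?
Sep 14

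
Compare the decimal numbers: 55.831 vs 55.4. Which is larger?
55.831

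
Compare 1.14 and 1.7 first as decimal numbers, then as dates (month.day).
As decimals: 1.14 < 1.7. As dates: 1/14 is later than 1/7 (day 14 > day 7).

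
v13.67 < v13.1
False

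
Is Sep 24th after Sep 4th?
Yes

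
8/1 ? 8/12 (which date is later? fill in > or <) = <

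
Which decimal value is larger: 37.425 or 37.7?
37.7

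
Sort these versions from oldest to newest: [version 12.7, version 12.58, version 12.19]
[version 12.7, version 12.19, version 12.58]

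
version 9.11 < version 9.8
False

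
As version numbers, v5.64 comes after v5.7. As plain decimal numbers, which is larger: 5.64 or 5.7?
5.7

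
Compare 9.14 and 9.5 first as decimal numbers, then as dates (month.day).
As decimals: 9.14 < 9.5. As dates: 9/14 is later than 9/5 (day 14 > day 5).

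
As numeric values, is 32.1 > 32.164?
False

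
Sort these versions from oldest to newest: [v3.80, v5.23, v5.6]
[v3.80, v5.6, v5.23]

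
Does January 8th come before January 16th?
Yes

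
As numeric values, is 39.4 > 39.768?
False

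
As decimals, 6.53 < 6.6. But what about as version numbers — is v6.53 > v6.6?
True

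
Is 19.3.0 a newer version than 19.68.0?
No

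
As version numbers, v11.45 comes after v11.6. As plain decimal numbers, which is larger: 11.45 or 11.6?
11.6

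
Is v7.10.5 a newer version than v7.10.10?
No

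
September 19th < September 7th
False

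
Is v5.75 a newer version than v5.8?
Yes. Version numbers are compared segment by segment as integers, not as decimals: minor version 75 > 8, so v5.75 > v5.8 (even though the decimal 5.75 < 5.8).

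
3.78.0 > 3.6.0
True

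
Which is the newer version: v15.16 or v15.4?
v15.16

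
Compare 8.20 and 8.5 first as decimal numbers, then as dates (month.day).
As decimals: 8.20 < 8.5. As dates: 8/20 is later than 8/5 (day 20 > day 5).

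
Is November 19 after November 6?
Yes. Day 19 comes after day 6 in November — this is a date comparison, not a decimal one (the decimal 11.19 would be smaller than 11.6).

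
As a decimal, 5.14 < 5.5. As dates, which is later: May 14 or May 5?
May 14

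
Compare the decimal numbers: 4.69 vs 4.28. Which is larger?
4.69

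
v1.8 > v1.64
False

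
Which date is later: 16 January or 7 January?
16 January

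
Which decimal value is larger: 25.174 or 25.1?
25.174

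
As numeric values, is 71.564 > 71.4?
True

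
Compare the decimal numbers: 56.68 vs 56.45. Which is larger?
56.68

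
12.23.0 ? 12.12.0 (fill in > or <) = >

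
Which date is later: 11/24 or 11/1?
11/24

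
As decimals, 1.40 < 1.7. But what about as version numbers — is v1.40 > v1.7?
True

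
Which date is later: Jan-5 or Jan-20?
Jan-20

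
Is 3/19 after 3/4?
Yes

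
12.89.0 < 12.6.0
False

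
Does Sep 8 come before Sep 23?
Yes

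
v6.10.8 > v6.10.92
False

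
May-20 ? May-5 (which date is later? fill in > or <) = >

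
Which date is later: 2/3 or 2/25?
2/25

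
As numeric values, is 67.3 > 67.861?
False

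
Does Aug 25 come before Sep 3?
Yes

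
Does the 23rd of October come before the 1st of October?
No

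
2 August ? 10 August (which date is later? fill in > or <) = <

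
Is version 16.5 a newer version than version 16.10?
No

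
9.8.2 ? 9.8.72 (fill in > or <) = <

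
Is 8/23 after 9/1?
No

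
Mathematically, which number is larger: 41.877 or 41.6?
41.877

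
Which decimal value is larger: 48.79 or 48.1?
48.79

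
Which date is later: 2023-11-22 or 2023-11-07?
2023-11-22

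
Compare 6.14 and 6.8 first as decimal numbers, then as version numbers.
As decimals: 6.14 < 6.8. As versions: v6.14 > v6.8 (minor version 14 > 8).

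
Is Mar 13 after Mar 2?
Yes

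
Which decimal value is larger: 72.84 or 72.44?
72.84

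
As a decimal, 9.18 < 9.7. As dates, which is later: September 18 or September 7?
September 18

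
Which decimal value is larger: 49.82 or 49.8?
49.82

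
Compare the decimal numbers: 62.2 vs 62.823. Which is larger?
62.823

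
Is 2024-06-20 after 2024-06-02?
Yes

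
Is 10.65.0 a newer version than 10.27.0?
Yes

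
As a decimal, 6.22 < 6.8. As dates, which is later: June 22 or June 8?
June 22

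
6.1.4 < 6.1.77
True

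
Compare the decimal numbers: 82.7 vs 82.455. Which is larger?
82.7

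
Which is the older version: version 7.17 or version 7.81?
version 7.17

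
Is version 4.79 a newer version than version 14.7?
No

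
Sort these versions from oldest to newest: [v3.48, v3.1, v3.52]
[v3.1, v3.48, v3.52]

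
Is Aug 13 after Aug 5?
Yes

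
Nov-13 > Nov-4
True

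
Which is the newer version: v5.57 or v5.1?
v5.57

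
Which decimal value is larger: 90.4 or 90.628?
90.628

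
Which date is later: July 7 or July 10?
July 10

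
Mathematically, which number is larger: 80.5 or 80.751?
80.751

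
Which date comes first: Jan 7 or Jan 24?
Jan 7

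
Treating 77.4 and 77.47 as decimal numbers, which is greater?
77.47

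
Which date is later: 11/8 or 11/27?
11/27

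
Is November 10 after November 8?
Yes. Day 10 comes after day 8 in November — this is a date comparison, not a decimal one (the decimal 11.10 would be smaller than 11.8).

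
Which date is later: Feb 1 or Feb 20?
Feb 20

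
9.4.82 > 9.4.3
True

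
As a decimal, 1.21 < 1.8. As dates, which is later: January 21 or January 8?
January 21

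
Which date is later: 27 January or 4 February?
4 February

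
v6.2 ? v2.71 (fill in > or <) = >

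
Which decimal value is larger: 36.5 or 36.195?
36.5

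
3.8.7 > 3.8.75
False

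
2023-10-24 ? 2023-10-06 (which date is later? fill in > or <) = >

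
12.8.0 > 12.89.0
False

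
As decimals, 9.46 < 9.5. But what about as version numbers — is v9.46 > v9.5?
True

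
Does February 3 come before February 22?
Yes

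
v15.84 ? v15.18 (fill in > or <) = >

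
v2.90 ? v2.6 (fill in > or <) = >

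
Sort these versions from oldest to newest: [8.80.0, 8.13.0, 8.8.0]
[8.8.0, 8.13.0, 8.80.0]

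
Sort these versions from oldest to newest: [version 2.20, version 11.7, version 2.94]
[version 2.20, version 2.94, version 11.7]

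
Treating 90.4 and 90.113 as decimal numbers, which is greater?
90.4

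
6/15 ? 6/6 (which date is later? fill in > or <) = >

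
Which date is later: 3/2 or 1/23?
3/2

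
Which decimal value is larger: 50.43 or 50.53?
50.53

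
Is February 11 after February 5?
Yes. Day 11 comes after day 5 in February — this is a date comparison, not a decimal one (the decimal 2.11 would be smaller than 2.5).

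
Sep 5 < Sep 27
True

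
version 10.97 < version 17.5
True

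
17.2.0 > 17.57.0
False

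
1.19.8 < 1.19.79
True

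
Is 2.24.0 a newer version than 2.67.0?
No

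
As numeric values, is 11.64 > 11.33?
True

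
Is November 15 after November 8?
Yes. Day 15 comes after day 8 in November — this is a date comparison, not a decimal one (the decimal 11.15 would be smaller than 11.8).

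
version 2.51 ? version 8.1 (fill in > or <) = <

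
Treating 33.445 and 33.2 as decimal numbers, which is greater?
33.445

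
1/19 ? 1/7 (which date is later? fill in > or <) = >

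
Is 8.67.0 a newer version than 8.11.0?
Yes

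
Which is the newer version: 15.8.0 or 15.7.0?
15.8.0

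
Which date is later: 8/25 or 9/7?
9/7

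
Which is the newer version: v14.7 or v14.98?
v14.98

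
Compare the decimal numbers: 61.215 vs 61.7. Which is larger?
61.7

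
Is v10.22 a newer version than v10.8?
Yes. Version numbers are compared segment by segment as integers, not as decimals: minor version 22 > 8, so v10.22 > v10.8 (even though the decimal 10.22 < 10.8).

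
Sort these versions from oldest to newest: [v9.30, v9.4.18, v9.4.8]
[v9.4.8, v9.4.18, v9.30]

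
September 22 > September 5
True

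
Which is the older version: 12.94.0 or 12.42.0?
12.42.0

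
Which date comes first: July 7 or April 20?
April 20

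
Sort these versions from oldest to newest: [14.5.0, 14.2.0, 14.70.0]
[14.2.0, 14.5.0, 14.70.0]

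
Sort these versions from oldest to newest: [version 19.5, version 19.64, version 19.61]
[version 19.5, version 19.61, version 19.64]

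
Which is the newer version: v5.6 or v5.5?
v5.6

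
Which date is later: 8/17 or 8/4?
8/17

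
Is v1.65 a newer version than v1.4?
Yes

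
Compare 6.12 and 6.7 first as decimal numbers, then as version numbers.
As decimals: 6.12 < 6.7. As versions: v6.12 > v6.7 (minor version 12 > 7).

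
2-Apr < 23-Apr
True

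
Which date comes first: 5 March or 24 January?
24 January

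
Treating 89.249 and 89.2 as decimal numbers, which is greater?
89.249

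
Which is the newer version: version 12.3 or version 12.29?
version 12.29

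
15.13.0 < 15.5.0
False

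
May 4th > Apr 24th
True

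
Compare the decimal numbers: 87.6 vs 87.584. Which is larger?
87.6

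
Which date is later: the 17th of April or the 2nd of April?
the 17th of April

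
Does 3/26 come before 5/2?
Yes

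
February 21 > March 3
False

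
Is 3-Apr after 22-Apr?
No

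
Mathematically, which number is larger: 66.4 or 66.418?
66.418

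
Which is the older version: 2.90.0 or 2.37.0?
2.37.0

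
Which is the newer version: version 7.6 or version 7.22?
version 7.22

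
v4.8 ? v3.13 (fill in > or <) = >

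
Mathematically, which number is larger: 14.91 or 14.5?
14.91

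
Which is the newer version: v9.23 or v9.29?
v9.29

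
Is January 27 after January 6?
Yes. Day 27 comes after day 6 in January — this is a date comparison, not a decimal one (the decimal 1.27 would be smaller than 1.6).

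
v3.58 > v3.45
True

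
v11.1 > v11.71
False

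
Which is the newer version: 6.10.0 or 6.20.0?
6.20.0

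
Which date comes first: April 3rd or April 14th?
April 3rd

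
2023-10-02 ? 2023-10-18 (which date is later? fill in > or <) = <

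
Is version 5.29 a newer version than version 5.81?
No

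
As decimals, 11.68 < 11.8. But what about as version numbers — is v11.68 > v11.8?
True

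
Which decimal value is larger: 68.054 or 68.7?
68.7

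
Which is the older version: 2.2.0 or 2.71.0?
2.2.0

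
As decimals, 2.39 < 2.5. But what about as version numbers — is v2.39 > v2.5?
True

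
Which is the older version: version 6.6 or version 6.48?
version 6.6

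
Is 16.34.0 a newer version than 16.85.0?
No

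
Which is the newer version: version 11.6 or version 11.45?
version 11.45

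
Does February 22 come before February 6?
No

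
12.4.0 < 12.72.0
True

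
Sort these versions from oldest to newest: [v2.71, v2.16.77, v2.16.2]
[v2.16.2, v2.16.77, v2.71]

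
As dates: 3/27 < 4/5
True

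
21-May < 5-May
False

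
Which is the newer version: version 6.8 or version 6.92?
version 6.92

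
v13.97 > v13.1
True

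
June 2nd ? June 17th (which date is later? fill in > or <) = <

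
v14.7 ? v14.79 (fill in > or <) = <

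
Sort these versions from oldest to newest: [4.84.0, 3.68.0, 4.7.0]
[3.68.0, 4.7.0, 4.84.0]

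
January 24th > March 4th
False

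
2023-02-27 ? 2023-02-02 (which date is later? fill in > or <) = >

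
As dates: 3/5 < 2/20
False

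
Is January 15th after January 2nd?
Yes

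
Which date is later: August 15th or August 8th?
August 15th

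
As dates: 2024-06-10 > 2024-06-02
True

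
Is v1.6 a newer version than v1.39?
No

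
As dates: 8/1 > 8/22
False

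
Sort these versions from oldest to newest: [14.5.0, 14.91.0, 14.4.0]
[14.4.0, 14.5.0, 14.91.0]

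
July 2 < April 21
False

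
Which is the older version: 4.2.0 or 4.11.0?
4.2.0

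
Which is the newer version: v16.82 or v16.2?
v16.82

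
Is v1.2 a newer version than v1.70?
No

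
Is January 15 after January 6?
Yes. Day 15 comes after day 6 in January — this is a date comparison, not a decimal one (the decimal 1.15 would be smaller than 1.6).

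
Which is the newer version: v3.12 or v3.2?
v3.12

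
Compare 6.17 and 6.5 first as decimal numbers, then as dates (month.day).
As decimals: 6.17 < 6.5. As dates: 6/17 is later than 6/5 (day 17 > day 5).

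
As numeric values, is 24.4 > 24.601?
False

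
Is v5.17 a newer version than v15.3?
No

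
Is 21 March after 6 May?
No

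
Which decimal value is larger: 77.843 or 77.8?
77.843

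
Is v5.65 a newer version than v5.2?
Yes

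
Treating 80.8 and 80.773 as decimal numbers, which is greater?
80.8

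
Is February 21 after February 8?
Yes. Day 21 comes after day 8 in February — this is a date comparison, not a decimal one (the decimal 2.21 would be smaller than 2.8).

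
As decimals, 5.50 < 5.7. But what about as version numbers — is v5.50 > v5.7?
True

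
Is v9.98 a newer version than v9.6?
Yes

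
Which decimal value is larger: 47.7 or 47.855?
47.855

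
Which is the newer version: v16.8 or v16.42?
v16.42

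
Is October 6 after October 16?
No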